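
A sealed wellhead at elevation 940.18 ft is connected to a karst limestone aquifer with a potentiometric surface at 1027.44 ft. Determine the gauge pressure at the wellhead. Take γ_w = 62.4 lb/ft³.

P ≈ 37.8 psi

Head above the cap: Δh = 1027.44 − 940.18 = 87.26 ft.
P = γΔh/144 = 62.4 × 87.26 / 144 = 37.8 psi.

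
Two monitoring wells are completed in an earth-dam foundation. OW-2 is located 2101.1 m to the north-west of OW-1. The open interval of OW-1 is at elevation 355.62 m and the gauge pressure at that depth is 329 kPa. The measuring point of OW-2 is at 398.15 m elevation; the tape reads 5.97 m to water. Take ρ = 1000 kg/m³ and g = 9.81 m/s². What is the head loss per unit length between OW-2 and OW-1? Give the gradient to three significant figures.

i ≈ 0.00144 m/m

Pressure head at OW-1: ψ = P/(ρg) = 329×1000 / (1000 × 9.81) = 33.54 m.
Total head at OW-1: h = z + ψ = 355.62 + 33.54 = 389.16 m.
Total head at OW-2: h = 398.15 − 5.97 = 392.18 m.
Head difference: h(OW-1) − h(OW-2) = 389.16 − 392.18 = -3.02 m.
Hydraulic gradient: i = |Δh| / L = 3.02 / 2101.1 = 0.00144.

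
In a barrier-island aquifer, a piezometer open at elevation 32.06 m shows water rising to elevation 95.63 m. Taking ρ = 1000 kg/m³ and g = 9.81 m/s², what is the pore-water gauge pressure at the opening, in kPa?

P ≈ 624 kPa

Pressure head ψ = h − z = 95.63 − 32.06 = 63.57 m.
P = ρgψ = 1000 × 9.81 × 63.57 = 623622 Pa ≈ 624 kPa.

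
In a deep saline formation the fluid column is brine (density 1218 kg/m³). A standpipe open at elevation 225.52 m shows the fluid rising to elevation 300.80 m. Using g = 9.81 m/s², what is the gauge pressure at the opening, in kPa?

Pressure head ψ = h − z = 300.80 − 225.52 = 75.28 m.
P = ρgψ = 1218 × 9.81 × 75.28 = 899489 Pa ≈ 899 kPa.

P ≈ 899 kPa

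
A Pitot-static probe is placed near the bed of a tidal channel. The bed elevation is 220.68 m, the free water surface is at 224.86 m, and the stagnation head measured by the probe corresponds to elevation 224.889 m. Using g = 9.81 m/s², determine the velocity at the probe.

Near the bed, under hydrostatic conditions, the piezometric head (z + ψ) equals the free-surface elevation, 224.86 m.
Velocity head = total − piezometric = 224.889 − 224.86 = 0.029 m.
v = √(2g·h_v) = √(2 × 9.81 × 0.029) = 0.754 m/s.

v ≈ 0.754 m/s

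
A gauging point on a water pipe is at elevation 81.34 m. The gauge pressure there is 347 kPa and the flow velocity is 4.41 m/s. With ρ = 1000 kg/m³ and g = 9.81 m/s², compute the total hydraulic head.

Pressure head ψ = P/(ρg) = 347×1000 / (1000 × 9.81) = 35.37 m.
Velocity head = v²/(2g) = 4.41² / (2 × 9.81) = 0.991 m.
h = z + ψ + v²/(2g) = 81.34 + 35.37 + 0.991 = 117.70 m.

h ≈ 117.70 m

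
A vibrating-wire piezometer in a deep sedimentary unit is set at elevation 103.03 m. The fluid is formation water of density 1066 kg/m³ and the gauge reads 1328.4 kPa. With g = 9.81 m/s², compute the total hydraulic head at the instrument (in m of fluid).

ψ = P/(ρg) = 1328.4×1000 / (1066 × 9.81) = 127.03 m.
h = z + ψ = 103.03 + 127.03 = 230.06 m.

h ≈ 230.06 m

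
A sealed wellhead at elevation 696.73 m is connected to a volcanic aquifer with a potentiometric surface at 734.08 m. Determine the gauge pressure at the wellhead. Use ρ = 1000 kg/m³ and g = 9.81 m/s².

Head above the cap: Δh = 734.08 − 696.73 = 37.35 m.
P = ρgΔh = 1000 × 9.81 × 37.35 = 366404 Pa ≈ 366 kPa.

P ≈ 366 kPa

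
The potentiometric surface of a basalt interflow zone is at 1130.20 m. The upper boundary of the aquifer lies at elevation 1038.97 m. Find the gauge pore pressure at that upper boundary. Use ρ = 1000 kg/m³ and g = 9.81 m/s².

Pressure head at the aquifer top: ψ = h − z = 1130.20 − 1038.97 = 91.23 m.
P = ρgψ = 1000 × 9.81 × 91.23 = 894966 Pa ≈ 895 kPa.

P ≈ 895 kPa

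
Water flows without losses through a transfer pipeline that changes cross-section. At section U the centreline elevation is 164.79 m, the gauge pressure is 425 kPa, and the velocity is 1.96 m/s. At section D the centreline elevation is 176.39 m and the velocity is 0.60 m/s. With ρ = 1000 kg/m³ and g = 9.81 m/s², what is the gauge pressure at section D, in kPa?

P₂ ≈ 313 kPa

Pressure head at U: ψ₁ = P₁/(ρg) = 425×1000 / (1000 × 9.81) = 43.32 m.
Velocity heads: v₁²/2g = 1.96²/19.62 = 0.196 m; v₂²/2g = 0.60²/19.62 = 0.018 m.
Total head H = z₁ + ψ₁ + v₁²/2g = 164.79 + 43.32 + 0.196 = 208.31 m.
ψ₂ = H − z₂ − v₂²/2g = 208.31 − 176.39 − 0.018 = 31.90 m.
P₂ = ρgψ₂ = 1000 × 9.81 × 31.90 ≈ 313 kPa.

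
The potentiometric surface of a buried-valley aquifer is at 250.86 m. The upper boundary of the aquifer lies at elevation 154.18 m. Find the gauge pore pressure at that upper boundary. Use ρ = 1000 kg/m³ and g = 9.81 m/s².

Pressure head at the aquifer top: ψ = h − z = 250.86 − 154.18 = 96.68 m.
P = ρgψ = 1000 × 9.81 × 96.68 = 948431 Pa ≈ 948 kPa.

P ≈ 948 kPa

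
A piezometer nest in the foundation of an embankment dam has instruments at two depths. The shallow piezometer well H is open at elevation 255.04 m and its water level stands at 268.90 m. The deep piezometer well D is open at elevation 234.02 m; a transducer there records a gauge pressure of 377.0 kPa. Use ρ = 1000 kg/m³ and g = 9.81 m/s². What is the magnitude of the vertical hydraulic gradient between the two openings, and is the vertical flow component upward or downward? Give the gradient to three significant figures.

Total head at well H: h = 268.90 m (water level in the standpipe).
Pressure head at well D: ψ = P/(ρg) = 377.0×1000 / (1000 × 9.81) = 38.43 m.
Total head at well D: h = z + ψ = 234.02 + 38.43 = 272.45 m.
Δh = h(well H) − h(well D) = 268.90 − 272.45 = -3.55 m.
Vertical separation Δz = 255.04 − 234.02 = 21.02 m.
|i_v| = |Δh| / Δz = 3.55 / 21.02 = 0.169.
Head is higher in the deep piezometer, so vertical flow is upward (discharge condition).

|i_v| ≈ 0.169; vertical flow is upward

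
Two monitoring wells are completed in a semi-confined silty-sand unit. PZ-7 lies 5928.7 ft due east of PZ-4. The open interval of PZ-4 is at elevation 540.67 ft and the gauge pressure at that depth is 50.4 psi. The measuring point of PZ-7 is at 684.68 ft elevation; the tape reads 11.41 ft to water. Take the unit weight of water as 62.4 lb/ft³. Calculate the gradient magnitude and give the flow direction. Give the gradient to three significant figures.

i ≈ 0.00275; groundwater flows toward the west

Pressure head at PZ-4: ψ = 144·P/γ = 144 × 50.4 / 62.4 = 116.31 ft.
Total head at PZ-4: h = z + ψ = 540.67 + 116.31 = 656.98 ft.
Total head at PZ-7: h = 684.68 − 11.41 = 673.27 ft.
Head difference: h(PZ-4) − h(PZ-7) = 656.98 − 673.27 = -16.29 ft.
Hydraulic gradient: i = |Δh| / L = 16.29 / 5928.7 = 0.00275.
Flow is from higher to lower head: from PZ-7 toward PZ-4, i.e. toward the west.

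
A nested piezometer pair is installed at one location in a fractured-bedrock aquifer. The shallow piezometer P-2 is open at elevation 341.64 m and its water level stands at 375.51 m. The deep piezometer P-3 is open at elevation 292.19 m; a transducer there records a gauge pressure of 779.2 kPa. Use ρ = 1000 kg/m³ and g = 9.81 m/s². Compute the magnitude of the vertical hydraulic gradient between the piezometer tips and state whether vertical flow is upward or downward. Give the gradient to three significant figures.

Total head at P-2: h = 375.51 m (water level in the standpipe).
Pressure head at P-3: ψ = P/(ρg) = 779.2×1000 / (1000 × 9.81) = 79.43 m.
Total head at P-3: h = z + ψ = 292.19 + 79.43 = 371.62 m.
Δh = h(P-2) − h(P-3) = 375.51 − 371.62 = 3.89 m.
Vertical separation Δz = 341.64 − 292.19 = 49.45 m.
|i_v| = |Δh| / Δz = 3.89 / 49.45 = 0.0787.
Head is higher in the shallow piezometer, so vertical flow is downward (recharge condition).

|i_v| ≈ 0.0787; vertical flow is downward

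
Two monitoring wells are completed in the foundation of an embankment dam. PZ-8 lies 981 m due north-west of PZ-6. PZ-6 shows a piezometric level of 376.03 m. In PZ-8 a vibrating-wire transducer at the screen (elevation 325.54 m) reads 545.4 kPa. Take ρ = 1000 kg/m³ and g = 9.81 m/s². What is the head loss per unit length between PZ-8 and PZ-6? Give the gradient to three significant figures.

i ≈ 0.00521 m/m

Total head at PZ-6: h = 376.03 m (water level in the piezometer is the total head).
Pressure head at PZ-8: ψ = P/(ρg) = 545.4×1000 / (1000 × 9.81) = 55.60 m.
Total head at PZ-8: h = z + ψ = 325.54 + 55.60 = 381.14 m.
Head difference: h(PZ-6) − h(PZ-8) = 376.03 − 381.14 = -5.11 m.
Hydraulic gradient: i = |Δh| / L = 5.11 / 981 = 0.00521.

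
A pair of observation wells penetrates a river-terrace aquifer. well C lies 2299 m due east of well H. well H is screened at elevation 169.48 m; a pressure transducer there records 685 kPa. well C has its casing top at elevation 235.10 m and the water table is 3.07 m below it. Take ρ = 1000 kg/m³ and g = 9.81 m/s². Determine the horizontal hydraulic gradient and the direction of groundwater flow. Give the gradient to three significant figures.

i ≈ 0.00317; groundwater flows toward the east

Pressure head at well H: ψ = P/(ρg) = 685×1000 / (1000 × 9.81) = 69.83 m.
Total head at well H: h = z + ψ = 169.48 + 69.83 = 239.31 m.
Total head at well C: h = 235.10 − 3.07 = 232.03 m.
Head difference: h(well H) − h(well C) = 239.31 − 232.03 = 7.28 m.
Hydraulic gradient: i = |Δh| / L = 7.28 / 2299 = 0.00317.
Flow is from higher to lower head: from well H toward well C, i.e. toward the east.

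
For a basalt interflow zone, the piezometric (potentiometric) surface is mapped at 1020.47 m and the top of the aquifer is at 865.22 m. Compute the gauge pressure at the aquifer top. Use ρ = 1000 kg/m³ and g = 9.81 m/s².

P ≈ 1520 kPa

Pressure head at the aquifer top: ψ = h − z = 1020.47 − 865.22 = 155.25 m.
P = ρgψ = 1000 × 9.81 × 155.25 = 1523002 Pa ≈ 1520 kPa.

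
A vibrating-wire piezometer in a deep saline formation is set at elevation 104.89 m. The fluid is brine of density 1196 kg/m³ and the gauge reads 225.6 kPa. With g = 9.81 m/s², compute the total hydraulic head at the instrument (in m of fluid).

ψ = P/(ρg) = 225.6×1000 / (1196 × 9.81) = 19.23 m.
h = z + ψ = 104.89 + 19.23 = 124.12 m.

h ≈ 124.12 m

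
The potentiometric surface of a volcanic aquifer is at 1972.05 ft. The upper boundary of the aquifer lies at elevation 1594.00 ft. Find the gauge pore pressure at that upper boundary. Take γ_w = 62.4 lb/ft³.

P ≈ 164 psi

Pressure head at the aquifer top: ψ = h − z = 1972.05 − 1594.00 = 378.05 ft.
P = γψ/144 = 62.4 × 378.05 / 144 = 164 psi.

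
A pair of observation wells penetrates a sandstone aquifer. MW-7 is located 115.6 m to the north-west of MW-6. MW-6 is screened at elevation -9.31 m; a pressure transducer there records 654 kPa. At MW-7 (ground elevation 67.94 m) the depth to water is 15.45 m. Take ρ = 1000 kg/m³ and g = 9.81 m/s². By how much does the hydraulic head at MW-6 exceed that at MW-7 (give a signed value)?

Δh ≈ 4.87 m

Pressure head at MW-6: ψ = P/(ρg) = 654×1000 / (1000 × 9.81) = 66.67 m.
Total head at MW-6: h = z + ψ = -9.31 + 66.67 = 57.36 m.
Total head at MW-7: h = 67.94 − 15.45 = 52.49 m.
Head difference: h(MW-6) − h(MW-7) = 57.36 − 52.49 = 4.87 m.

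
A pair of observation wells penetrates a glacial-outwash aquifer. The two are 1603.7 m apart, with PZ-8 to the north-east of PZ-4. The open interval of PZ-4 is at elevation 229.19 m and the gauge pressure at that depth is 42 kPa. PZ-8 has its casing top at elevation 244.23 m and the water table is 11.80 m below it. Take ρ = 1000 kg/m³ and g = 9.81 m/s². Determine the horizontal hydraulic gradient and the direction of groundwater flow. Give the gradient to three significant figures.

i ≈ 0.000649; groundwater flows toward the north-east

Pressure head at PZ-4: ψ = P/(ρg) = 42×1000 / (1000 × 9.81) = 4.28 m.
Total head at PZ-4: h = z + ψ = 229.19 + 4.28 = 233.47 m.
Total head at PZ-8: h = 244.23 − 11.80 = 232.43 m.
Head difference: h(PZ-4) − h(PZ-8) = 233.47 − 232.43 = 1.04 m.
Hydraulic gradient: i = |Δh| / L = 1.04 / 1603.7 = 0.000649.
Flow is from higher to lower head: from PZ-4 toward PZ-8, i.e. toward the north-east.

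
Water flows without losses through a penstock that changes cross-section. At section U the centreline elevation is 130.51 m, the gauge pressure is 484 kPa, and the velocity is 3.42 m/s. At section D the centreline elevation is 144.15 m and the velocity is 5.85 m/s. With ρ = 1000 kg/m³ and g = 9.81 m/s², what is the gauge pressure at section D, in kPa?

Pressure head at U: ψ₁ = P₁/(ρg) = 484×1000 / (1000 × 9.81) = 49.34 m.
Velocity heads: v₁²/2g = 3.42²/19.62 = 0.596 m; v₂²/2g = 5.85²/19.62 = 1.744 m.
Total head H = z₁ + ψ₁ + v₁²/2g = 130.51 + 49.34 + 0.596 = 180.45 m.
ψ₂ = H − z₂ − v₂²/2g = 180.45 − 144.15 − 1.744 = 34.56 m.
P₂ = ρgψ₂ = 1000 × 9.81 × 34.56 ≈ 339 kPa.

P₂ ≈ 339 kPa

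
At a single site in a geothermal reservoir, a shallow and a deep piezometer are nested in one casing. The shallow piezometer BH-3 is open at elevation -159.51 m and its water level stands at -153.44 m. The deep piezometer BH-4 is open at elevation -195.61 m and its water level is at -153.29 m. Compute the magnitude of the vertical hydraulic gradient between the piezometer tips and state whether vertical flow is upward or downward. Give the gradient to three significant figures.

|i_v| ≈ 0.00416; vertical flow is upward

Total head at BH-3: h = -153.44 m (water level in the standpipe).
Total head at BH-4: h = -153.29 m.
Δh = h(BH-3) − h(BH-4) = -153.44 − (-153.29) = -0.15 m.
Vertical separation Δz = -159.51 − (-195.61) = 36.10 m.
|i_v| = |Δh| / Δz = 0.15 / 36.10 = 0.00416.
Head is higher in the deep piezometer, so vertical flow is upward (discharge condition).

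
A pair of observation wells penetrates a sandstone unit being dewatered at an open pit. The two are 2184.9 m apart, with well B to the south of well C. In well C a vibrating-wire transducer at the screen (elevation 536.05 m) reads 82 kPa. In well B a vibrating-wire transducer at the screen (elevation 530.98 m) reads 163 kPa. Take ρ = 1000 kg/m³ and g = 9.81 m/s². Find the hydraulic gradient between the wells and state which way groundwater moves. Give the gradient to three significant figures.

Pressure head at well C: ψ = P/(ρg) = 82×1000 / (1000 × 9.81) = 8.36 m.
Total head at well C: h = z + ψ = 536.05 + 8.36 = 544.41 m.
Pressure head at well B: ψ = P/(ρg) = 163×1000 / (1000 × 9.81) = 16.62 m.
Total head at well B: h = z + ψ = 530.98 + 16.62 = 547.60 m.
Head difference: h(well C) − h(well B) = 544.41 − 547.60 = -3.19 m.
Hydraulic gradient: i = |Δh| / L = 3.19 / 2184.9 = 0.00146.
Flow is from higher to lower head: from well B toward well C, i.e. toward the north.

i ≈ 0.00146; groundwater flows toward the north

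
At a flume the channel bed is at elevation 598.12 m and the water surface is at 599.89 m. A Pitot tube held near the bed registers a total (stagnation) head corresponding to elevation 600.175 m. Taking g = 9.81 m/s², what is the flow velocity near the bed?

v ≈ 2.36 m/s

Near the bed, under hydrostatic conditions, the piezometric head (z + ψ) equals the free-surface elevation, 599.89 m.
Velocity head = total − piezometric = 600.175 − 599.89 = 0.285 m.
v = √(2g·h_v) = √(2 × 9.81 × 0.285) = 2.36 m/s.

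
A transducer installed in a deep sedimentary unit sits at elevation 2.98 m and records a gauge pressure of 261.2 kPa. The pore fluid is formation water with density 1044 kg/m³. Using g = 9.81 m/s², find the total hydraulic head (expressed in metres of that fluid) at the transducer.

h ≈ 28.48 m

ψ = P/(ρg) = 261.2×1000 / (1044 × 9.81) = 25.50 m.
h = z + ψ = 2.98 + 25.50 = 28.48 m.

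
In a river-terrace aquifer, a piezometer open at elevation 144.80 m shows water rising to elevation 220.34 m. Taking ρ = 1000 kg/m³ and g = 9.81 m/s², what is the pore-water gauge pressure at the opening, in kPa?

P ≈ 741 kPa

Pressure head ψ = h − z = 220.34 − 144.80 = 75.54 m.
P = ρgψ = 1000 × 9.81 × 75.54 = 741047 Pa ≈ 741 kPa.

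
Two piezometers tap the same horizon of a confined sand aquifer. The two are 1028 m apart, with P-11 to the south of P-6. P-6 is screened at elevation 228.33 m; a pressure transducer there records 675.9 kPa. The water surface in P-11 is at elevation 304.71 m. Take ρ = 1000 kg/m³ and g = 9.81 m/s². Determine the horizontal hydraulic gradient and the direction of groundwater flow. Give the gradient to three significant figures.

Pressure head at P-6: ψ = P/(ρg) = 675.9×1000 / (1000 × 9.81) = 68.90 m.
Total head at P-6: h = z + ψ = 228.33 + 68.90 = 297.23 m.
Total head at P-11: h = 304.71 m (water level in the piezometer is the total head).
Head difference: h(P-6) − h(P-11) = 297.23 − 304.71 = -7.48 m.
Hydraulic gradient: i = |Δh| / L = 7.48 / 1028 = 0.00728.
Flow is from higher to lower head: from P-11 toward P-6, i.e. toward the north.

i ≈ 0.00728; groundwater flows toward the north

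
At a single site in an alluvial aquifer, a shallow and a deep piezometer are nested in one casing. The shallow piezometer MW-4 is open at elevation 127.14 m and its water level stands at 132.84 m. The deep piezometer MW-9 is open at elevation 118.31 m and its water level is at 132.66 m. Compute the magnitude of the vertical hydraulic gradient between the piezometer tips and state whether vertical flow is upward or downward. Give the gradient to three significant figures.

Total head at MW-4: h = 132.84 m (water level in the standpipe).
Total head at MW-9: h = 132.66 m.
Δh = h(MW-4) − h(MW-9) = 132.84 − 132.66 = 0.18 m.
Vertical separation Δz = 127.14 − 118.31 = 8.83 m.
|i_v| = |Δh| / Δz = 0.18 / 8.83 = 0.0204.
Head is higher in the shallow piezometer, so vertical flow is downward (recharge condition).

|i_v| ≈ 0.0204; vertical flow is downward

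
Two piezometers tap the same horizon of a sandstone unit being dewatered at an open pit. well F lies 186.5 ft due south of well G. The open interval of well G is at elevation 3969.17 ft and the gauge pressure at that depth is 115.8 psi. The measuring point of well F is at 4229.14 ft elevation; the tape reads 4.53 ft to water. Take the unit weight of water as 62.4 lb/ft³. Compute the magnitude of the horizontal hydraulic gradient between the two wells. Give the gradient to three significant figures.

Pressure head at well G: ψ = 144·P/γ = 144 × 115.8 / 62.4 = 267.23 ft.
Total head at well G: h = z + ψ = 3969.17 + 267.23 = 4236.40 ft.
Total head at well F: h = 4229.14 − 4.53 = 4224.61 ft.
Head difference: h(well G) − h(well F) = 4236.40 − 4224.61 = 11.79 ft.
Hydraulic gradient: i = |Δh| / L = 11.79 / 186.5 = 0.0632.

i ≈ 0.0632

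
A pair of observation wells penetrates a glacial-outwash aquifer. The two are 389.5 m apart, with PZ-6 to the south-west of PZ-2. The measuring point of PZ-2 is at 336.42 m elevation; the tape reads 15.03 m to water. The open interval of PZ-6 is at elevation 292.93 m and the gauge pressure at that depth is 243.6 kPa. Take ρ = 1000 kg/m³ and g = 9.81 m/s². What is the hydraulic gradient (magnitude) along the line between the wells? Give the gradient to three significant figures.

Total head at PZ-2: h = 336.42 − 15.03 = 321.39 m.
Pressure head at PZ-6: ψ = P/(ρg) = 243.6×1000 / (1000 × 9.81) = 24.83 m.
Total head at PZ-6: h = z + ψ = 292.93 + 24.83 = 317.76 m.
Head difference: h(PZ-2) − h(PZ-6) = 321.39 − 317.76 = 3.63 m.
Hydraulic gradient: i = |Δh| / L = 3.63 / 389.5 = 0.00932.

i ≈ 0.00932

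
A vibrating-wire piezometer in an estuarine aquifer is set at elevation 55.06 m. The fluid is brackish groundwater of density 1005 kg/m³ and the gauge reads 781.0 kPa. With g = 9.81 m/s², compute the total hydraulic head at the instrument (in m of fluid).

h ≈ 134.28 m

ψ = P/(ρg) = 781.0×1000 / (1005 × 9.81) = 79.22 m.
h = z + ψ = 55.06 + 79.22 = 134.28 m.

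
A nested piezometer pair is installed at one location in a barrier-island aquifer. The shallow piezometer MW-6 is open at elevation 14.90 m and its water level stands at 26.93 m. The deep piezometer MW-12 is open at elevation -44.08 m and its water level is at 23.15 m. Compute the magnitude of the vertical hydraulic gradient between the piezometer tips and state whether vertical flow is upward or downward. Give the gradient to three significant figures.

Total head at MW-6: h = 26.93 m (water level in the standpipe).
Total head at MW-12: h = 23.15 m.
Δh = h(MW-6) − h(MW-12) = 26.93 − 23.15 = 3.78 m.
Vertical separation Δz = 14.90 − (-44.08) = 58.98 m.
|i_v| = |Δh| / Δz = 3.78 / 58.98 = 0.0641.
Head is higher in the shallow piezometer, so vertical flow is downward (recharge condition).

|i_v| ≈ 0.0641; vertical flow is downward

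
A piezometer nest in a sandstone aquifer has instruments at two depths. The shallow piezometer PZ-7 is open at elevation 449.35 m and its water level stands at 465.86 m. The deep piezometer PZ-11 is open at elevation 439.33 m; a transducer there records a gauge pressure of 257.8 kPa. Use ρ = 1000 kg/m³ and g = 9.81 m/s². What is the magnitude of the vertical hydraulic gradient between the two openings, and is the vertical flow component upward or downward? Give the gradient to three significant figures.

Total head at PZ-7: h = 465.86 m (water level in the standpipe).
Pressure head at PZ-11: ψ = P/(ρg) = 257.8×1000 / (1000 × 9.81) = 26.28 m.
Total head at PZ-11: h = z + ψ = 439.33 + 26.28 = 465.61 m.
Δh = h(PZ-7) − h(PZ-11) = 465.86 − 465.61 = 0.25 m.
Vertical separation Δz = 449.35 − 439.33 = 10.02 m.
|i_v| = |Δh| / Δz = 0.25 / 10.02 = 0.0250.
Head is higher in the shallow piezometer, so vertical flow is downward (recharge condition).

|i_v| ≈ 0.0250; vertical flow is downward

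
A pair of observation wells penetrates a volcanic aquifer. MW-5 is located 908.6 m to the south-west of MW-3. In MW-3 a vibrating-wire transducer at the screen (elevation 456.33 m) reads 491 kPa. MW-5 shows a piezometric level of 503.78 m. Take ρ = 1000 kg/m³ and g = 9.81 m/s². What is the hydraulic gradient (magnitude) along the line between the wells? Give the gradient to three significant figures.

Pressure head at MW-3: ψ = P/(ρg) = 491×1000 / (1000 × 9.81) = 50.05 m.
Total head at MW-3: h = z + ψ = 456.33 + 50.05 = 506.38 m.
Total head at MW-5: h = 503.78 m (water level in the piezometer is the total head).
Head difference: h(MW-3) − h(MW-5) = 506.38 − 503.78 = 2.60 m.
Hydraulic gradient: i = |Δh| / L = 2.60 / 908.6 = 0.00286.

i ≈ 0.00286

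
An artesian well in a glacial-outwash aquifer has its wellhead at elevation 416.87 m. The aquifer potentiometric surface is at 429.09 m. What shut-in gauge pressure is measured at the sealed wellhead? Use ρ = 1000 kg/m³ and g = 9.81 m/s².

Head above the cap: Δh = 429.09 − 416.87 = 12.22 m.
P = ρgΔh = 1000 × 9.81 × 12.22 = 119878 Pa ≈ 120 kPa.

P ≈ 120 kPa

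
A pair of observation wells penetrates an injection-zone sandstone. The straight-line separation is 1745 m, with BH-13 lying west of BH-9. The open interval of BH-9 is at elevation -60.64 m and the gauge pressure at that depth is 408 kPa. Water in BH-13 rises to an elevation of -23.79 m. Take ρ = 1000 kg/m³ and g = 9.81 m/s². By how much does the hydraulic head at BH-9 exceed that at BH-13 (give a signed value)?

Pressure head at BH-9: ψ = P/(ρg) = 408×1000 / (1000 × 9.81) = 41.59 m.
Total head at BH-9: h = z + ψ = -60.64 + 41.59 = -19.05 m.
Total head at BH-13: h = -23.79 m (water level in the piezometer is the total head).
Head difference: h(BH-9) − h(BH-13) = -19.05 − (-23.79) = 4.74 m.

Δh ≈ 4.74 m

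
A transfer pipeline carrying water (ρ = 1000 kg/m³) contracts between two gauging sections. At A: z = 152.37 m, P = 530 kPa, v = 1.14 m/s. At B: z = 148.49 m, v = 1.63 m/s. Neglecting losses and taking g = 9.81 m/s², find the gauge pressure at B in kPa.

P₂ ≈ 567 kPa

Pressure head at A: ψ₁ = P₁/(ρg) = 530×1000 / (1000 × 9.81) = 54.03 m.
Velocity heads: v₁²/2g = 1.14²/19.62 = 0.066 m; v₂²/2g = 1.63²/19.62 = 0.135 m.
Total head H = z₁ + ψ₁ + v₁²/2g = 152.37 + 54.03 + 0.066 = 206.47 m.
ψ₂ = H − z₂ − v₂²/2g = 206.47 − 148.49 − 0.135 = 57.84 m.
P₂ = ρgψ₂ = 1000 × 9.81 × 57.84 ≈ 567 kPa.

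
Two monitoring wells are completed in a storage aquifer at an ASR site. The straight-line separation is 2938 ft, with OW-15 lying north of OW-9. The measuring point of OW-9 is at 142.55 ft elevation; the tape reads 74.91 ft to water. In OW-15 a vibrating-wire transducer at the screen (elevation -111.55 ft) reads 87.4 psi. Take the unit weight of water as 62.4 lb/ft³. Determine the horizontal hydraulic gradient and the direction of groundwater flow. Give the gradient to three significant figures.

i ≈ 0.00766; groundwater flows toward the south

Total head at OW-9: h = 142.55 − 74.91 = 67.64 ft.
Pressure head at OW-15: ψ = 144·P/γ = 144 × 87.4 / 62.4 = 201.69 ft.
Total head at OW-15: h = z + ψ = -111.55 + 201.69 = 90.14 ft.
Head difference: h(OW-9) − h(OW-15) = 67.64 − 90.14 = -22.50 ft.
Hydraulic gradient: i = |Δh| / L = 22.50 / 2938 = 0.00766.
Flow is from higher to lower head: from OW-15 toward OW-9, i.e. toward the south.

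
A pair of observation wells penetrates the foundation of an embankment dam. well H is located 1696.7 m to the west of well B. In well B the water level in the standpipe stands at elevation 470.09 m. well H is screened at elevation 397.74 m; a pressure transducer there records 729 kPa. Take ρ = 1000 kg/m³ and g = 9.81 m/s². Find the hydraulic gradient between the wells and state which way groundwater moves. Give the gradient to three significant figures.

i ≈ 0.00116; groundwater flows toward the east

Total head at well B: h = 470.09 m (water level in the piezometer is the total head).
Pressure head at well H: ψ = P/(ρg) = 729×1000 / (1000 × 9.81) = 74.31 m.
Total head at well H: h = z + ψ = 397.74 + 74.31 = 472.05 m.
Head difference: h(well B) − h(well H) = 470.09 − 472.05 = -1.96 m.
Hydraulic gradient: i = |Δh| / L = 1.96 / 1696.7 = 0.00116.
Flow is from higher to lower head: from well H toward well B, i.e. toward the east.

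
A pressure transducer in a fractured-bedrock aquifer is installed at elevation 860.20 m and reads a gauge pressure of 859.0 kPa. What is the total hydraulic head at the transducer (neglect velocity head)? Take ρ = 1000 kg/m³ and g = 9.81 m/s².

h ≈ 947.76 m

ψ = P/(ρg) = 859.0×1000 / (1000 × 9.81) = 87.56 m.
h = z + ψ = 860.20 + 87.56 = 947.76 m.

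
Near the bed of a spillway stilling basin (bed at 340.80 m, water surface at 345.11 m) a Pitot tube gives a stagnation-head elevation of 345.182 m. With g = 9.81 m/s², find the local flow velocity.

v ≈ 1.19 m/s

Near the bed, under hydrostatic conditions, the piezometric head (z + ψ) equals the free-surface elevation, 345.11 m.
Velocity head = total − piezometric = 345.182 − 345.11 = 0.072 m.
v = √(2g·h_v) = √(2 × 9.81 × 0.072) = 1.19 m/s.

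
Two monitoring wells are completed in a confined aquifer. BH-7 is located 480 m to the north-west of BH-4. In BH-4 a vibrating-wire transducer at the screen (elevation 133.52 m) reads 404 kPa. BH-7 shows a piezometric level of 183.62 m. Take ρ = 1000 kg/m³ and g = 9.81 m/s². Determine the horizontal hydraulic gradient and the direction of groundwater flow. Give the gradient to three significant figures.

Pressure head at BH-4: ψ = P/(ρg) = 404×1000 / (1000 × 9.81) = 41.18 m.
Total head at BH-4: h = z + ψ = 133.52 + 41.18 = 174.70 m.
Total head at BH-7: h = 183.62 m (water level in the piezometer is the total head).
Head difference: h(BH-4) − h(BH-7) = 174.70 − 183.62 = -8.92 m.
Hydraulic gradient: i = |Δh| / L = 8.92 / 480 = 0.0186.
Flow is from higher to lower head: from BH-7 toward BH-4, i.e. toward the south-east.

i ≈ 0.0186; groundwater flows toward the south-east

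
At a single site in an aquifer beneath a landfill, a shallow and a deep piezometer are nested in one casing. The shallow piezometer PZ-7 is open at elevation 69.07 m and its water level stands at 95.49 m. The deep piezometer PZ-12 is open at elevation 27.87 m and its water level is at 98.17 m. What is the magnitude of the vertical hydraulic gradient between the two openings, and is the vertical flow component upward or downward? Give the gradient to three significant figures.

Total head at PZ-7: h = 95.49 m (water level in the standpipe).
Total head at PZ-12: h = 98.17 m.
Δh = h(PZ-7) − h(PZ-12) = 95.49 − 98.17 = -2.68 m.
Vertical separation Δz = 69.07 − 27.87 = 41.20 m.
|i_v| = |Δh| / Δz = 2.68 / 41.20 = 0.0650.
Head is higher in the deep piezometer, so vertical flow is upward (discharge condition).

|i_v| ≈ 0.0650; vertical flow is upward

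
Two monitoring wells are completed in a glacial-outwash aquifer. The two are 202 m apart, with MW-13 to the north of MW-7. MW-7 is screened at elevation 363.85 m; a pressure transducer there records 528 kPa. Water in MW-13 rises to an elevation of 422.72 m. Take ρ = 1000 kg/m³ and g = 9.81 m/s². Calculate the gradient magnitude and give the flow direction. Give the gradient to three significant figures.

Pressure head at MW-7: ψ = P/(ρg) = 528×1000 / (1000 × 9.81) = 53.82 m.
Total head at MW-7: h = z + ψ = 363.85 + 53.82 = 417.67 m.
Total head at MW-13: h = 422.72 m (water level in the piezometer is the total head).
Head difference: h(MW-7) − h(MW-13) = 417.67 − 422.72 = -5.05 m.
Hydraulic gradient: i = |Δh| / L = 5.05 / 202 = 0.0250.
Flow is from higher to lower head: from MW-13 toward MW-7, i.e. toward the south.

i ≈ 0.0250; groundwater flows toward the south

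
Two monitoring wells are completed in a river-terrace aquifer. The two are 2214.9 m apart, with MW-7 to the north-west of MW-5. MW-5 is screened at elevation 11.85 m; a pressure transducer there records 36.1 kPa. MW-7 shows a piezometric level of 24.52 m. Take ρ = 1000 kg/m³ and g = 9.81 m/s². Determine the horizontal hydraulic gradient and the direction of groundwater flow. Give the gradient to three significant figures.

i ≈ 0.00406; groundwater flows toward the south-east

Pressure head at MW-5: ψ = P/(ρg) = 36.1×1000 / (1000 × 9.81) = 3.68 m.
Total head at MW-5: h = z + ψ = 11.85 + 3.68 = 15.53 m.
Total head at MW-7: h = 24.52 m (water level in the piezometer is the total head).
Head difference: h(MW-5) − h(MW-7) = 15.53 − 24.52 = -8.99 m.
Hydraulic gradient: i = |Δh| / L = 8.99 / 2214.9 = 0.00406.
Flow is from higher to lower head: from MW-7 toward MW-5, i.e. toward the south-east.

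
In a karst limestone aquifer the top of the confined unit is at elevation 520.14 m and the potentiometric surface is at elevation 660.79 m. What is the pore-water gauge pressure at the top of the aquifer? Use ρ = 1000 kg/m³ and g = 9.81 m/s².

Pressure head at the aquifer top: ψ = h − z = 660.79 − 520.14 = 140.65 m.
P = ρgψ = 1000 × 9.81 × 140.65 = 1379776 Pa ≈ 1380 kPa.

P ≈ 1380 kPa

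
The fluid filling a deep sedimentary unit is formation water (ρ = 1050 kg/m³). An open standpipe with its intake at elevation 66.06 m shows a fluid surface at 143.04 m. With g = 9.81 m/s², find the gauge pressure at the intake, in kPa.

P ≈ 793 kPa

Pressure head ψ = h − z = 143.04 − 66.06 = 76.98 m.
P = ρgψ = 1050 × 9.81 × 76.98 = 792932 Pa ≈ 793 kPa.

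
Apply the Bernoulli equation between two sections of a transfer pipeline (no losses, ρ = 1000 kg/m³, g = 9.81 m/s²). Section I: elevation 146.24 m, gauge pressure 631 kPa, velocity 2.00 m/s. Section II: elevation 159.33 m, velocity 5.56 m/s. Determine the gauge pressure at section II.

P₂ ≈ 489 kPa

Pressure head at I: ψ₁ = P₁/(ρg) = 631×1000 / (1000 × 9.81) = 64.32 m.
Velocity heads: v₁²/2g = 2.00²/19.62 = 0.204 m; v₂²/2g = 5.56²/19.62 = 1.576 m.
Total head H = z₁ + ψ₁ + v₁²/2g = 146.24 + 64.32 + 0.204 = 210.76 m.
ψ₂ = H − z₂ − v₂²/2g = 210.76 − 159.33 − 1.576 = 49.85 m.
P₂ = ρgψ₂ = 1000 × 9.81 × 49.85 ≈ 489 kPa.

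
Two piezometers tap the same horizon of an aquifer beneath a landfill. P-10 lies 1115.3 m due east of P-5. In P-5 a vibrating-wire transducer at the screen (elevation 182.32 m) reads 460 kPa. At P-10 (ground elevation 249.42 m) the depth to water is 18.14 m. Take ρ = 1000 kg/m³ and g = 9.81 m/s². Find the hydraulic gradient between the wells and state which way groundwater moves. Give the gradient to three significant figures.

Pressure head at P-5: ψ = P/(ρg) = 460×1000 / (1000 × 9.81) = 46.89 m.
Total head at P-5: h = z + ψ = 182.32 + 46.89 = 229.21 m.
Total head at P-10: h = 249.42 − 18.14 = 231.28 m.
Head difference: h(P-5) − h(P-10) = 229.21 − 231.28 = -2.07 m.
Hydraulic gradient: i = |Δh| / L = 2.07 / 1115.3 = 0.00186.
Flow is from higher to lower head: from P-10 toward P-5, i.e. toward the west.

i ≈ 0.00186; groundwater flows toward the west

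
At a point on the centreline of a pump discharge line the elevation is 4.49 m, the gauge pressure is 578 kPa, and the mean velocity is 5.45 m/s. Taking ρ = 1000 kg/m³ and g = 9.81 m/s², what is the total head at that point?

Pressure head ψ = P/(ρg) = 578×1000 / (1000 × 9.81) = 58.92 m.
Velocity head = v²/(2g) = 5.45² / (2 × 9.81) = 1.514 m.
h = z + ψ + v²/(2g) = 4.49 + 58.92 + 1.514 = 64.92 m.

h ≈ 64.92 m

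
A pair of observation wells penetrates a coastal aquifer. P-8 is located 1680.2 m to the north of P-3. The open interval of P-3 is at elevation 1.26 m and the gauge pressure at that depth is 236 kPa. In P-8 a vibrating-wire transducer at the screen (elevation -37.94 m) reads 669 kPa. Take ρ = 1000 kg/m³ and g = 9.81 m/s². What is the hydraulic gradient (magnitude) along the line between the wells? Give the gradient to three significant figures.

i ≈ 0.00294

Pressure head at P-3: ψ = P/(ρg) = 236×1000 / (1000 × 9.81) = 24.06 m.
Total head at P-3: h = z + ψ = 1.26 + 24.06 = 25.32 m.
Pressure head at P-8: ψ = P/(ρg) = 669×1000 / (1000 × 9.81) = 68.20 m.
Total head at P-8: h = z + ψ = -37.94 + 68.20 = 30.26 m.
Head difference: h(P-3) − h(P-8) = 25.32 − 30.26 = -4.94 m.
Hydraulic gradient: i = |Δh| / L = 4.94 / 1680.2 = 0.00294.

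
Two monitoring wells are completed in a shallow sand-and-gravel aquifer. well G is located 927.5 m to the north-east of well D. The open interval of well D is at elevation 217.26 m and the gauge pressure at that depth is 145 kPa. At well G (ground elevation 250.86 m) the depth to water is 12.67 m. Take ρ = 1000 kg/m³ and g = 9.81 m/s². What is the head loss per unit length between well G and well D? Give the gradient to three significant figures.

Pressure head at well D: ψ = P/(ρg) = 145×1000 / (1000 × 9.81) = 14.78 m.
Total head at well D: h = z + ψ = 217.26 + 14.78 = 232.04 m.
Total head at well G: h = 250.86 − 12.67 = 238.19 m.
Head difference: h(well D) − h(well G) = 232.04 − 238.19 = -6.15 m.
Hydraulic gradient: i = |Δh| / L = 6.15 / 927.5 = 0.00663.

i ≈ 0.00663 m/m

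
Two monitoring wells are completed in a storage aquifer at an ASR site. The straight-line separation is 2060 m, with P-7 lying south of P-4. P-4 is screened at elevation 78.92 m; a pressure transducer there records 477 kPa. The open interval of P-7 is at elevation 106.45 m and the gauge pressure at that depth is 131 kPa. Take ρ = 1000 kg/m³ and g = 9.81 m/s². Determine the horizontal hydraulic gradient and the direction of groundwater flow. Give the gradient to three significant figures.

Pressure head at P-4: ψ = P/(ρg) = 477×1000 / (1000 × 9.81) = 48.62 m.
Total head at P-4: h = z + ψ = 78.92 + 48.62 = 127.54 m.
Pressure head at P-7: ψ = P/(ρg) = 131×1000 / (1000 × 9.81) = 13.35 m.
Total head at P-7: h = z + ψ = 106.45 + 13.35 = 119.80 m.
Head difference: h(P-4) − h(P-7) = 127.54 − 119.80 = 7.74 m.
Hydraulic gradient: i = |Δh| / L = 7.74 / 2060 = 0.00376.
Flow is from higher to lower head: from P-4 toward P-7, i.e. toward the south.

i ≈ 0.00376; groundwater flows toward the south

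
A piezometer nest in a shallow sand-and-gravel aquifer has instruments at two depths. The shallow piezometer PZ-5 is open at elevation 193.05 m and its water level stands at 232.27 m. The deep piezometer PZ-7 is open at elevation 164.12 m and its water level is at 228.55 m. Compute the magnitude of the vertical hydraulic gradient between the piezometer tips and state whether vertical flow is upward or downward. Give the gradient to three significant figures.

|i_v| ≈ 0.129; vertical flow is downward

Total head at PZ-5: h = 232.27 m (water level in the standpipe).
Total head at PZ-7: h = 228.55 m.
Δh = h(PZ-5) − h(PZ-7) = 232.27 − 228.55 = 3.72 m.
Vertical separation Δz = 193.05 − 164.12 = 28.93 m.
|i_v| = |Δh| / Δz = 3.72 / 28.93 = 0.129.
Head is higher in the shallow piezometer, so vertical flow is downward (recharge condition).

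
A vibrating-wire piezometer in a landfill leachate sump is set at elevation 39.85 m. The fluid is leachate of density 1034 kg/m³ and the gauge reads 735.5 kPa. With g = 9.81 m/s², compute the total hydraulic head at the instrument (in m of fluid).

h ≈ 112.36 m

ψ = P/(ρg) = 735.5×1000 / (1034 × 9.81) = 72.51 m.
h = z + ψ = 39.85 + 72.51 = 112.36 m.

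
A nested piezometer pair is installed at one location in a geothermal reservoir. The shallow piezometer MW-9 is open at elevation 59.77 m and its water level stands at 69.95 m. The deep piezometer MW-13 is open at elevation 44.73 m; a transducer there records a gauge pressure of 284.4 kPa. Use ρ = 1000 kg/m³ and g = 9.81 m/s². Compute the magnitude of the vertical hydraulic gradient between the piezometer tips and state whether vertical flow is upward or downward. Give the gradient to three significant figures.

Total head at MW-9: h = 69.95 m (water level in the standpipe).
Pressure head at MW-13: ψ = P/(ρg) = 284.4×1000 / (1000 × 9.81) = 28.99 m.
Total head at MW-13: h = z + ψ = 44.73 + 28.99 = 73.72 m.
Δh = h(MW-9) − h(MW-13) = 69.95 − 73.72 = -3.77 m.
Vertical separation Δz = 59.77 − 44.73 = 15.04 m.
|i_v| = |Δh| / Δz = 3.77 / 15.04 = 0.251.
Head is higher in the deep piezometer, so vertical flow is upward (discharge condition).

|i_v| ≈ 0.251; vertical flow is upward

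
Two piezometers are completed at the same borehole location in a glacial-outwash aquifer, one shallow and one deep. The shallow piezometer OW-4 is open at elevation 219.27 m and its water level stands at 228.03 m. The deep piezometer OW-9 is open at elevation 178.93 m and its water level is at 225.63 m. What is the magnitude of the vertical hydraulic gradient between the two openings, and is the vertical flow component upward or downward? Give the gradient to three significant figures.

|i_v| ≈ 0.0595; vertical flow is downward

Total head at OW-4: h = 228.03 m (water level in the standpipe).
Total head at OW-9: h = 225.63 m.
Δh = h(OW-4) − h(OW-9) = 228.03 − 225.63 = 2.40 m.
Vertical separation Δz = 219.27 − 178.93 = 40.34 m.
|i_v| = |Δh| / Δz = 2.40 / 40.34 = 0.0595.
Head is higher in the shallow piezometer, so vertical flow is downward (recharge condition).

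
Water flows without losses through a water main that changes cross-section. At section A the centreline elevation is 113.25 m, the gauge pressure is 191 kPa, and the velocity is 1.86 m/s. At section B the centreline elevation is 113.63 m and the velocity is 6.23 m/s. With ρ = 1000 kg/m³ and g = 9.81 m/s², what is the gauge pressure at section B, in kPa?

Pressure head at A: ψ₁ = P₁/(ρg) = 191×1000 / (1000 × 9.81) = 19.47 m.
Velocity heads: v₁²/2g = 1.86²/19.62 = 0.176 m; v₂²/2g = 6.23²/19.62 = 1.978 m.
Total head H = z₁ + ψ₁ + v₁²/2g = 113.25 + 19.47 + 0.176 = 132.90 m.
ψ₂ = H − z₂ − v₂²/2g = 132.90 − 113.63 − 1.978 = 17.29 m.
P₂ = ρgψ₂ = 1000 × 9.81 × 17.29 ≈ 170 kPa.

P₂ ≈ 170 kPa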